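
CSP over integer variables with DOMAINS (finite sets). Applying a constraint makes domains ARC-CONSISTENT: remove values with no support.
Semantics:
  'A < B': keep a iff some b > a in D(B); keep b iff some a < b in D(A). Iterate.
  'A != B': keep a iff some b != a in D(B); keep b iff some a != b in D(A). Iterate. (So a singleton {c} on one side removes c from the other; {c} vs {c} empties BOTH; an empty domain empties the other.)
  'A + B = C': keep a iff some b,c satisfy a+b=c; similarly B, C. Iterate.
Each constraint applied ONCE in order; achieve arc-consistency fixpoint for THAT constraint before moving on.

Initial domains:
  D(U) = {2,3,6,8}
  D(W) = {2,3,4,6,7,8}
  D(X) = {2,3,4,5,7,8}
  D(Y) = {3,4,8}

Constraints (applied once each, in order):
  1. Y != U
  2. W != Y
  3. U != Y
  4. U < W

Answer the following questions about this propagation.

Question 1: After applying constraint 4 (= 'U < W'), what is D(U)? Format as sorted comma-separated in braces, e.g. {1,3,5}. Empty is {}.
Constraint 1 (Y != U) on D(Y)={3,4,8} D(U)={2,3,6,8}: no change
Constraint 2 (W != Y) on D(W)={2,3,4,6,7,8} D(Y)={3,4,8}: no change
Constraint 3 (U != Y) on D(U)={2,3,6,8} D(Y)={3,4,8}: no change
Constraint 4 (U < W) on D(U)={2,3,6,8} D(W)={2,3,4,6,7,8}: U {2,3,6,8}->{2,3,6}; W {2,3,4,6,7,8}->{3,4,6,7,8}
So after constraint 4: D(U) = {2,3,6}

Answer: {2,3,6}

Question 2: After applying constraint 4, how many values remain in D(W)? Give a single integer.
Constraint 1 (Y != U) on D(Y)={3,4,8} D(U)={2,3,6,8}: no change
Constraint 2 (W != Y) on D(W)={2,3,4,6,7,8} D(Y)={3,4,8}: no change
Constraint 3 (U != Y) on D(U)={2,3,6,8} D(Y)={3,4,8}: no change
Constraint 4 (U < W) on D(U)={2,3,6,8} D(W)={2,3,4,6,7,8}: U {2,3,6,8}->{2,3,6}; W {2,3,4,6,7,8}->{3,4,6,7,8}
So after constraint 4: D(W)={3,4,6,7,8}, size = 5

Answer: 5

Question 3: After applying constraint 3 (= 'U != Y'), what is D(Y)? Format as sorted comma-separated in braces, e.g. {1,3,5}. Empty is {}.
Answer: {3,4,8}

Derivation:
Constraint 1 (Y != U) on D(Y)={3,4,8} D(U)={2,3,6,8}: no change
Constraint 2 (W != Y) on D(W)={2,3,4,6,7,8} D(Y)={3,4,8}: no change
Constraint 3 (U != Y) on D(U)={2,3,6,8} D(Y)={3,4,8}: no change
So after constraint 3: D(Y) = {3,4,8}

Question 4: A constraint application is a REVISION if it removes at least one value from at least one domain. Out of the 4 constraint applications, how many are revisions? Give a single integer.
Constraint 1 (Y != U) on D(Y)={3,4,8} D(U)={2,3,6,8}: no change => not a revision
Constraint 2 (W != Y) on D(W)={2,3,4,6,7,8} D(Y)={3,4,8}: no change => not a revision
Constraint 3 (U != Y) on D(U)={2,3,6,8} D(Y)={3,4,8}: no change => not a revision
Constraint 4 (U < W) on D(U)={2,3,6,8} D(W)={2,3,4,6,7,8}: U {2,3,6,8}->{2,3,6}; W {2,3,4,6,7,8}->{3,4,6,7,8} => REVISION
Total revisions = 1

Answer: 1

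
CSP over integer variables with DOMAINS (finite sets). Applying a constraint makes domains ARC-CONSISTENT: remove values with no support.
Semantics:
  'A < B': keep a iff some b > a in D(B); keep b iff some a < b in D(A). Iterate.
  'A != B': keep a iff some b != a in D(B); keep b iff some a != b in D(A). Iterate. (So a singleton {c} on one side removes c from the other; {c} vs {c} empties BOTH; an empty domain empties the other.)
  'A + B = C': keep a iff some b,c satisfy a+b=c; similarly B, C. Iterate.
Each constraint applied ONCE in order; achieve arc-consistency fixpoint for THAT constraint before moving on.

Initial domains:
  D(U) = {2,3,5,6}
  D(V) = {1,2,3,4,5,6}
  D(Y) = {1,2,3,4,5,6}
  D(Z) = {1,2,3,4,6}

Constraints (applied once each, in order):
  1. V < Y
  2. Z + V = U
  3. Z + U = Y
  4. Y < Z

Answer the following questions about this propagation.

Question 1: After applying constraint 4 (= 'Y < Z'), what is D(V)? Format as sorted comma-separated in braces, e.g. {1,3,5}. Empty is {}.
Constraint 1 (V < Y) on D(V)={1,2,3,4,5,6} D(Y)={1,2,3,4,5,6}: V {1,2,3,4,5,6}->{1,2,3,4,5}; Y {1,2,3,4,5,6}->{2,3,4,5,6}
Constraint 2 (Z + V = U) on D(Z)={1,2,3,4,6} D(V)={1,2,3,4,5} D(U)={2,3,5,6}: Z {1,2,3,4,6}->{1,2,3,4}
Constraint 3 (Z + U = Y) on D(Z)={1,2,3,4} D(U)={2,3,5,6} D(Y)={2,3,4,5,6}: U {2,3,5,6}->{2,3,5}; Y {2,3,4,5,6}->{3,4,5,6}
Constraint 4 (Y < Z) on D(Y)={3,4,5,6} D(Z)={1,2,3,4}: Y {3,4,5,6}->{3}; Z {1,2,3,4}->{4}
So after constraint 4: D(V) = {1,2,3,4,5}

Answer: {1,2,3,4,5}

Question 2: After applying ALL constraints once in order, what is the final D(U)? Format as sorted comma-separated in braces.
Constraint 1 (V < Y) on D(V)={1,2,3,4,5,6} D(Y)={1,2,3,4,5,6}: V {1,2,3,4,5,6}->{1,2,3,4,5}; Y {1,2,3,4,5,6}->{2,3,4,5,6}
Constraint 2 (Z + V = U) on D(Z)={1,2,3,4,6} D(V)={1,2,3,4,5} D(U)={2,3,5,6}: Z {1,2,3,4,6}->{1,2,3,4}
Constraint 3 (Z + U = Y) on D(Z)={1,2,3,4} D(U)={2,3,5,6} D(Y)={2,3,4,5,6}: U {2,3,5,6}->{2,3,5}; Y {2,3,4,5,6}->{3,4,5,6}
Constraint 4 (Y < Z) on D(Y)={3,4,5,6} D(Z)={1,2,3,4}: Y {3,4,5,6}->{3}; Z {1,2,3,4}->{4}
So after all 4 constraints: D(U) = {2,3,5}

Answer: {2,3,5}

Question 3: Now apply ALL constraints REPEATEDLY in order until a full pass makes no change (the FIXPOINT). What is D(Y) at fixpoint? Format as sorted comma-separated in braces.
pass 0 (initial): D(Y)={1,2,3,4,5,6}
pass 1: U {2,3,5,6}->{2,3,5}; V {1,2,3,4,5,6}->{1,2,3,4,5}; Y {1,2,3,4,5,6}->{3}; Z {1,2,3,4,6}->{4}
pass 2: U {2,3,5}->{}; V {1,2,3,4,5}->{1}; Y {3}->{}; Z {4}->{}
pass 3: V {1}->{}
pass 4: no change
Fixpoint after 4 passes: D(Y) = {}

Answer: {}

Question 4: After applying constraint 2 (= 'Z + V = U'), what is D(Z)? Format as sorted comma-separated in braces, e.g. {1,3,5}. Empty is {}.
Constraint 1 (V < Y) on D(V)={1,2,3,4,5,6} D(Y)={1,2,3,4,5,6}: V {1,2,3,4,5,6}->{1,2,3,4,5}; Y {1,2,3,4,5,6}->{2,3,4,5,6}
Constraint 2 (Z + V = U) on D(Z)={1,2,3,4,6} D(V)={1,2,3,4,5} D(U)={2,3,5,6}: Z {1,2,3,4,6}->{1,2,3,4}
So after constraint 2: D(Z) = {1,2,3,4}

Answer: {1,2,3,4}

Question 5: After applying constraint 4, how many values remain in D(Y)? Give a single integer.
Answer: 1

Derivation:
Constraint 1 (V < Y) on D(V)={1,2,3,4,5,6} D(Y)={1,2,3,4,5,6}: V {1,2,3,4,5,6}->{1,2,3,4,5}; Y {1,2,3,4,5,6}->{2,3,4,5,6}
Constraint 2 (Z + V = U) on D(Z)={1,2,3,4,6} D(V)={1,2,3,4,5} D(U)={2,3,5,6}: Z {1,2,3,4,6}->{1,2,3,4}
Constraint 3 (Z + U = Y) on D(Z)={1,2,3,4} D(U)={2,3,5,6} D(Y)={2,3,4,5,6}: U {2,3,5,6}->{2,3,5}; Y {2,3,4,5,6}->{3,4,5,6}
Constraint 4 (Y < Z) on D(Y)={3,4,5,6} D(Z)={1,2,3,4}: Y {3,4,5,6}->{3}; Z {1,2,3,4}->{4}
So after constraint 4: D(Y)={3}, size = 1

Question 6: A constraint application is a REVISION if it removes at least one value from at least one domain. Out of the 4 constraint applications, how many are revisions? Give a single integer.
Constraint 1 (V < Y) on D(V)={1,2,3,4,5,6} D(Y)={1,2,3,4,5,6}: V {1,2,3,4,5,6}->{1,2,3,4,5}; Y {1,2,3,4,5,6}->{2,3,4,5,6} => REVISION
Constraint 2 (Z + V = U) on D(Z)={1,2,3,4,6} D(V)={1,2,3,4,5} D(U)={2,3,5,6}: Z {1,2,3,4,6}->{1,2,3,4} => REVISION
Constraint 3 (Z + U = Y) on D(Z)={1,2,3,4} D(U)={2,3,5,6} D(Y)={2,3,4,5,6}: U {2,3,5,6}->{2,3,5}; Y {2,3,4,5,6}->{3,4,5,6} => REVISION
Constraint 4 (Y < Z) on D(Y)={3,4,5,6} D(Z)={1,2,3,4}: Y {3,4,5,6}->{3}; Z {1,2,3,4}->{4} => REVISION
Total revisions = 4

Answer: 4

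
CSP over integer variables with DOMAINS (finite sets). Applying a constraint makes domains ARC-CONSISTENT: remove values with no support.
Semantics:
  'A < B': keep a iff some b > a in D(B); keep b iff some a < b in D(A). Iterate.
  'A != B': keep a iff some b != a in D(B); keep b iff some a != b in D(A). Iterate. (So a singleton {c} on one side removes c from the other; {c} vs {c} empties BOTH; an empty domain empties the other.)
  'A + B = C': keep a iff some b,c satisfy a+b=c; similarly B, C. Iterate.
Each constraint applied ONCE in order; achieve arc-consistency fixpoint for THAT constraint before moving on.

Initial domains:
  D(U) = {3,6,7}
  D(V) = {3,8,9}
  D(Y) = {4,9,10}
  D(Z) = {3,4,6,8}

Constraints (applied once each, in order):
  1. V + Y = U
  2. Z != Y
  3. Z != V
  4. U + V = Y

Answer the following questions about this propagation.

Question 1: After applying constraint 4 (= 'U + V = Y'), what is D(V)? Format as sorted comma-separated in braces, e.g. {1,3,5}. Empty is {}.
Constraint 1 (V + Y = U) on D(V)={3,8,9} D(Y)={4,9,10} D(U)={3,6,7}: V {3,8,9}->{3}; Y {4,9,10}->{4}; U {3,6,7}->{7}
Constraint 2 (Z != Y) on D(Z)={3,4,6,8} D(Y)={4}: Z {3,4,6,8}->{3,6,8}
Constraint 3 (Z != V) on D(Z)={3,6,8} D(V)={3}: Z {3,6,8}->{6,8}
Constraint 4 (U + V = Y) on D(U)={7} D(V)={3} D(Y)={4}: U {7}->{}; V {3}->{}; Y {4}->{}
So after constraint 4: D(V) = {}

Answer: {}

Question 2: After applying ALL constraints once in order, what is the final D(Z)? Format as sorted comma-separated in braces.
Answer: {6,8}

Derivation:
Constraint 1 (V + Y = U) on D(V)={3,8,9} D(Y)={4,9,10} D(U)={3,6,7}: V {3,8,9}->{3}; Y {4,9,10}->{4}; U {3,6,7}->{7}
Constraint 2 (Z != Y) on D(Z)={3,4,6,8} D(Y)={4}: Z {3,4,6,8}->{3,6,8}
Constraint 3 (Z != V) on D(Z)={3,6,8} D(V)={3}: Z {3,6,8}->{6,8}
Constraint 4 (U + V = Y) on D(U)={7} D(V)={3} D(Y)={4}: U {7}->{}; V {3}->{}; Y {4}->{}
So after all 4 constraints: D(Z) = {6,8}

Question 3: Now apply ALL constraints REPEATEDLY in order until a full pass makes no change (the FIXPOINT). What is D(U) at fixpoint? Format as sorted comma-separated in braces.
pass 0 (initial): D(U)={3,6,7}
pass 1: U {3,6,7}->{}; V {3,8,9}->{}; Y {4,9,10}->{}; Z {3,4,6,8}->{6,8}
pass 2: Z {6,8}->{}
pass 3: no change
Fixpoint after 3 passes: D(U) = {}

Answer: {}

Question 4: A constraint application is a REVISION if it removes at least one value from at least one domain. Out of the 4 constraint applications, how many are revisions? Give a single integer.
Constraint 1 (V + Y = U) on D(V)={3,8,9} D(Y)={4,9,10} D(U)={3,6,7}: V {3,8,9}->{3}; Y {4,9,10}->{4}; U {3,6,7}->{7} => REVISION
Constraint 2 (Z != Y) on D(Z)={3,4,6,8} D(Y)={4}: Z {3,4,6,8}->{3,6,8} => REVISION
Constraint 3 (Z != V) on D(Z)={3,6,8} D(V)={3}: Z {3,6,8}->{6,8} => REVISION
Constraint 4 (U + V = Y) on D(U)={7} D(V)={3} D(Y)={4}: U {7}->{}; V {3}->{}; Y {4}->{} => REVISION
Total revisions = 4

Answer: 4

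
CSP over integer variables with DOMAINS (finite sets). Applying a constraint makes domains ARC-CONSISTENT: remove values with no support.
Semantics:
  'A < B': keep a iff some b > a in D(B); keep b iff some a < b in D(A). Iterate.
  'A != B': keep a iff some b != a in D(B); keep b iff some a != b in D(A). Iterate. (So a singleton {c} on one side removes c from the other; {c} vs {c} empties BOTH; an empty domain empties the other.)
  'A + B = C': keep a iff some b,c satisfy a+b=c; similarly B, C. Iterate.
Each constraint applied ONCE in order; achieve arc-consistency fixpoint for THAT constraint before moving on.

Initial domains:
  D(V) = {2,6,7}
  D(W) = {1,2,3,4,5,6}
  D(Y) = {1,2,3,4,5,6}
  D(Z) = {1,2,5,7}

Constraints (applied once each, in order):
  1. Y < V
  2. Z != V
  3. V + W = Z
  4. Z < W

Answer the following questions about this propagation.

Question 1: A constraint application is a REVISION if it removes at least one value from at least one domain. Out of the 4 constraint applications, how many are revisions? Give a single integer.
Constraint 1 (Y < V) on D(Y)={1,2,3,4,5,6} D(V)={2,6,7}: no change => not a revision
Constraint 2 (Z != V) on D(Z)={1,2,5,7} D(V)={2,6,7}: no change => not a revision
Constraint 3 (V + W = Z) on D(V)={2,6,7} D(W)={1,2,3,4,5,6} D(Z)={1,2,5,7}: V {2,6,7}->{2,6}; W {1,2,3,4,5,6}->{1,3,5}; Z {1,2,5,7}->{5,7} => REVISION
Constraint 4 (Z < W) on D(Z)={5,7} D(W)={1,3,5}: Z {5,7}->{}; W {1,3,5}->{} => REVISION
Total revisions = 2

Answer: 2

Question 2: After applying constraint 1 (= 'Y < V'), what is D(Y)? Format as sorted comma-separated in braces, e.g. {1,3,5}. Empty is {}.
Constraint 1 (Y < V) on D(Y)={1,2,3,4,5,6} D(V)={2,6,7}: no change
So after constraint 1: D(Y) = {1,2,3,4,5,6}

Answer: {1,2,3,4,5,6}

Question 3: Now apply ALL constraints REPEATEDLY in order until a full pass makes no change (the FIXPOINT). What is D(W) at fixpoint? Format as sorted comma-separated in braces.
Answer: {}

Derivation:
pass 0 (initial): D(W)={1,2,3,4,5,6}
pass 1: V {2,6,7}->{2,6}; W {1,2,3,4,5,6}->{}; Z {1,2,5,7}->{}
pass 2: V {2,6}->{}; Y {1,2,3,4,5,6}->{1,2,3,4,5}
pass 3: Y {1,2,3,4,5}->{}
pass 4: no change
Fixpoint after 4 passes: D(W) = {}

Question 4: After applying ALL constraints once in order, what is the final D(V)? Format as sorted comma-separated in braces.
Answer: {2,6}

Derivation:
Constraint 1 (Y < V) on D(Y)={1,2,3,4,5,6} D(V)={2,6,7}: no change
Constraint 2 (Z != V) on D(Z)={1,2,5,7} D(V)={2,6,7}: no change
Constraint 3 (V + W = Z) on D(V)={2,6,7} D(W)={1,2,3,4,5,6} D(Z)={1,2,5,7}: V {2,6,7}->{2,6}; W {1,2,3,4,5,6}->{1,3,5}; Z {1,2,5,7}->{5,7}
Constraint 4 (Z < W) on D(Z)={5,7} D(W)={1,3,5}: Z {5,7}->{}; W {1,3,5}->{}
So after all 4 constraints: D(V) = {2,6}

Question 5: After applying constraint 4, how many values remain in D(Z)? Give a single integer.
Answer: 0

Derivation:
Constraint 1 (Y < V) on D(Y)={1,2,3,4,5,6} D(V)={2,6,7}: no change
Constraint 2 (Z != V) on D(Z)={1,2,5,7} D(V)={2,6,7}: no change
Constraint 3 (V + W = Z) on D(V)={2,6,7} D(W)={1,2,3,4,5,6} D(Z)={1,2,5,7}: V {2,6,7}->{2,6}; W {1,2,3,4,5,6}->{1,3,5}; Z {1,2,5,7}->{5,7}
Constraint 4 (Z < W) on D(Z)={5,7} D(W)={1,3,5}: Z {5,7}->{}; W {1,3,5}->{}
So after constraint 4: D(Z)={}, size = 0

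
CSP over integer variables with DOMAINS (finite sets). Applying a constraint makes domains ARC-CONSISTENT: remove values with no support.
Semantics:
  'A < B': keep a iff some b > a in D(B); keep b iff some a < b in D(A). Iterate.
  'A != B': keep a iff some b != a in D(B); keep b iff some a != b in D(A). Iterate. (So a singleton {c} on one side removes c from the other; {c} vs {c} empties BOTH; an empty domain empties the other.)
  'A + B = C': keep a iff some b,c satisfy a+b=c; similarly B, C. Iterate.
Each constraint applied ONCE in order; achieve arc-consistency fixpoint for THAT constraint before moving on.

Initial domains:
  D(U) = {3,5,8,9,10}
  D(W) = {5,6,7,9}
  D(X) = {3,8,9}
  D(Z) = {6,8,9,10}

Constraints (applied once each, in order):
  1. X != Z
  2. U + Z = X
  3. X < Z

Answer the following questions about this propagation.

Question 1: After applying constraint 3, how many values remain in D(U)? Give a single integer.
Answer: 1

Derivation:
Constraint 1 (X != Z) on D(X)={3,8,9} D(Z)={6,8,9,10}: no change
Constraint 2 (U + Z = X) on D(U)={3,5,8,9,10} D(Z)={6,8,9,10} D(X)={3,8,9}: U {3,5,8,9,10}->{3}; Z {6,8,9,10}->{6}; X {3,8,9}->{9}
Constraint 3 (X < Z) on D(X)={9} D(Z)={6}: X {9}->{}; Z {6}->{}
So after constraint 3: D(U)={3}, size = 1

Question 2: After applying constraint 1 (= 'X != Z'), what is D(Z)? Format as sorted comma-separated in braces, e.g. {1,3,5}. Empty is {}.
Answer: {6,8,9,10}

Derivation:
Constraint 1 (X != Z) on D(X)={3,8,9} D(Z)={6,8,9,10}: no change
So after constraint 1: D(Z) = {6,8,9,10}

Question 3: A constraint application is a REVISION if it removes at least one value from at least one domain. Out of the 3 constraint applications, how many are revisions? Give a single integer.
Answer: 2

Derivation:
Constraint 1 (X != Z) on D(X)={3,8,9} D(Z)={6,8,9,10}: no change => not a revision
Constraint 2 (U + Z = X) on D(U)={3,5,8,9,10} D(Z)={6,8,9,10} D(X)={3,8,9}: U {3,5,8,9,10}->{3}; Z {6,8,9,10}->{6}; X {3,8,9}->{9} => REVISION
Constraint 3 (X < Z) on D(X)={9} D(Z)={6}: X {9}->{}; Z {6}->{} => REVISION
Total revisions = 2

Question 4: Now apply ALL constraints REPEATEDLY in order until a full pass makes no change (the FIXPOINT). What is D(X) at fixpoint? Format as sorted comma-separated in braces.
pass 0 (initial): D(X)={3,8,9}
pass 1: U {3,5,8,9,10}->{3}; X {3,8,9}->{}; Z {6,8,9,10}->{}
pass 2: U {3}->{}
pass 3: no change
Fixpoint after 3 passes: D(X) = {}

Answer: {}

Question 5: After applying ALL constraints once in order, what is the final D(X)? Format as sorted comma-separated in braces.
Answer: {}

Derivation:
Constraint 1 (X != Z) on D(X)={3,8,9} D(Z)={6,8,9,10}: no change
Constraint 2 (U + Z = X) on D(U)={3,5,8,9,10} D(Z)={6,8,9,10} D(X)={3,8,9}: U {3,5,8,9,10}->{3}; Z {6,8,9,10}->{6}; X {3,8,9}->{9}
Constraint 3 (X < Z) on D(X)={9} D(Z)={6}: X {9}->{}; Z {6}->{}
So after all 3 constraints: D(X) = {}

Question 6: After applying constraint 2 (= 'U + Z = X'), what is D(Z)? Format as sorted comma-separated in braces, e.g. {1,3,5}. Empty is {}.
Answer: {6}

Derivation:
Constraint 1 (X != Z) on D(X)={3,8,9} D(Z)={6,8,9,10}: no change
Constraint 2 (U + Z = X) on D(U)={3,5,8,9,10} D(Z)={6,8,9,10} D(X)={3,8,9}: U {3,5,8,9,10}->{3}; Z {6,8,9,10}->{6}; X {3,8,9}->{9}
So after constraint 2: D(Z) = {6}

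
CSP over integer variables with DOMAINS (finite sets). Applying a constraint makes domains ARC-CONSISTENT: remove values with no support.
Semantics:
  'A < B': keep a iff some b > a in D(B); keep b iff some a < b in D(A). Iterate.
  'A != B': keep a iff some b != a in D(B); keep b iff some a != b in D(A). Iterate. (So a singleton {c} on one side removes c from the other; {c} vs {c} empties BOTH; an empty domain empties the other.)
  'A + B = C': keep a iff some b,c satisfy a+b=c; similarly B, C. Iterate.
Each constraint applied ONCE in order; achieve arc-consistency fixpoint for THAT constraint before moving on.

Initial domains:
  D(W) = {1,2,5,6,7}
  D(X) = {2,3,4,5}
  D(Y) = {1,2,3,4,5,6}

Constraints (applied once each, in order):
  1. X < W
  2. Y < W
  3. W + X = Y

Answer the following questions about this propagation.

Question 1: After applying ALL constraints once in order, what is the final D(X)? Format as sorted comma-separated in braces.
Answer: {}

Derivation:
Constraint 1 (X < W) on D(X)={2,3,4,5} D(W)={1,2,5,6,7}: W {1,2,5,6,7}->{5,6,7}
Constraint 2 (Y < W) on D(Y)={1,2,3,4,5,6} D(W)={5,6,7}: no change
Constraint 3 (W + X = Y) on D(W)={5,6,7} D(X)={2,3,4,5} D(Y)={1,2,3,4,5,6}: W {5,6,7}->{}; X {2,3,4,5}->{}; Y {1,2,3,4,5,6}->{}
So after all 3 constraints: D(X) = {}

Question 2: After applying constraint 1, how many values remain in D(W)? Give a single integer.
Constraint 1 (X < W) on D(X)={2,3,4,5} D(W)={1,2,5,6,7}: W {1,2,5,6,7}->{5,6,7}
So after constraint 1: D(W)={5,6,7}, size = 3

Answer: 3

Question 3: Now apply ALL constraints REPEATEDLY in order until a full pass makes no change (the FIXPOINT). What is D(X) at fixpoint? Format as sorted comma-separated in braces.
pass 0 (initial): D(X)={2,3,4,5}
pass 1: W {1,2,5,6,7}->{}; X {2,3,4,5}->{}; Y {1,2,3,4,5,6}->{}
pass 2: no change
Fixpoint after 2 passes: D(X) = {}

Answer: {}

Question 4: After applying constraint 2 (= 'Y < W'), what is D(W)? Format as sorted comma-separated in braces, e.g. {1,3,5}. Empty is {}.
Constraint 1 (X < W) on D(X)={2,3,4,5} D(W)={1,2,5,6,7}: W {1,2,5,6,7}->{5,6,7}
Constraint 2 (Y < W) on D(Y)={1,2,3,4,5,6} D(W)={5,6,7}: no change
So after constraint 2: D(W) = {5,6,7}

Answer: {5,6,7}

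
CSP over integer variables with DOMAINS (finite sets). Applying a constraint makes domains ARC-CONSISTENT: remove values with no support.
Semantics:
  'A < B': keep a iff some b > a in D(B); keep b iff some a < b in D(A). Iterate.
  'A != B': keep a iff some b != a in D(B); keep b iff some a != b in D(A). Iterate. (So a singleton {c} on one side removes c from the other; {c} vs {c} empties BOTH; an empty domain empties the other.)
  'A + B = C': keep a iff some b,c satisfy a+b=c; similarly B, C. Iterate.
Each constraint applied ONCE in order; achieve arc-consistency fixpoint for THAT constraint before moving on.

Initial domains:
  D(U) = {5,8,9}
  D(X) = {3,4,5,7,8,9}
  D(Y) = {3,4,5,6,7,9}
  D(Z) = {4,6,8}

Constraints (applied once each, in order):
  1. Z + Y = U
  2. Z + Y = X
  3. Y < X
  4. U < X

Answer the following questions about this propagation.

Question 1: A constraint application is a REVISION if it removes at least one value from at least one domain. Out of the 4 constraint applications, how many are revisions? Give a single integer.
Constraint 1 (Z + Y = U) on D(Z)={4,6,8} D(Y)={3,4,5,6,7,9} D(U)={5,8,9}: Z {4,6,8}->{4,6}; Y {3,4,5,6,7,9}->{3,4,5}; U {5,8,9}->{8,9} => REVISION
Constraint 2 (Z + Y = X) on D(Z)={4,6} D(Y)={3,4,5} D(X)={3,4,5,7,8,9}: X {3,4,5,7,8,9}->{7,8,9} => REVISION
Constraint 3 (Y < X) on D(Y)={3,4,5} D(X)={7,8,9}: no change => not a revision
Constraint 4 (U < X) on D(U)={8,9} D(X)={7,8,9}: U {8,9}->{8}; X {7,8,9}->{9} => REVISION
Total revisions = 3

Answer: 3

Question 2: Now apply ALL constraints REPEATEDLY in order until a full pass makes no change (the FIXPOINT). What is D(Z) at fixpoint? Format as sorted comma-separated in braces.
pass 0 (initial): D(Z)={4,6,8}
pass 1: U {5,8,9}->{8}; X {3,4,5,7,8,9}->{9}; Y {3,4,5,6,7,9}->{3,4,5}; Z {4,6,8}->{4,6}
pass 2: U {8}->{}; X {9}->{}; Y {3,4,5}->{}; Z {4,6}->{}
pass 3: no change
Fixpoint after 3 passes: D(Z) = {}

Answer: {}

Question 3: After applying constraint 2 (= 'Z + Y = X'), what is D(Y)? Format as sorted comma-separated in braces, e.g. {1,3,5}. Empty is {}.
Answer: {3,4,5}

Derivation:
Constraint 1 (Z + Y = U) on D(Z)={4,6,8} D(Y)={3,4,5,6,7,9} D(U)={5,8,9}: Z {4,6,8}->{4,6}; Y {3,4,5,6,7,9}->{3,4,5}; U {5,8,9}->{8,9}
Constraint 2 (Z + Y = X) on D(Z)={4,6} D(Y)={3,4,5} D(X)={3,4,5,7,8,9}: X {3,4,5,7,8,9}->{7,8,9}
So after constraint 2: D(Y) = {3,4,5}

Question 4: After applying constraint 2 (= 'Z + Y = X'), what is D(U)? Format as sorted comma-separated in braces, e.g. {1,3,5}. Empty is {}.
Constraint 1 (Z + Y = U) on D(Z)={4,6,8} D(Y)={3,4,5,6,7,9} D(U)={5,8,9}: Z {4,6,8}->{4,6}; Y {3,4,5,6,7,9}->{3,4,5}; U {5,8,9}->{8,9}
Constraint 2 (Z + Y = X) on D(Z)={4,6} D(Y)={3,4,5} D(X)={3,4,5,7,8,9}: X {3,4,5,7,8,9}->{7,8,9}
So after constraint 2: D(U) = {8,9}

Answer: {8,9}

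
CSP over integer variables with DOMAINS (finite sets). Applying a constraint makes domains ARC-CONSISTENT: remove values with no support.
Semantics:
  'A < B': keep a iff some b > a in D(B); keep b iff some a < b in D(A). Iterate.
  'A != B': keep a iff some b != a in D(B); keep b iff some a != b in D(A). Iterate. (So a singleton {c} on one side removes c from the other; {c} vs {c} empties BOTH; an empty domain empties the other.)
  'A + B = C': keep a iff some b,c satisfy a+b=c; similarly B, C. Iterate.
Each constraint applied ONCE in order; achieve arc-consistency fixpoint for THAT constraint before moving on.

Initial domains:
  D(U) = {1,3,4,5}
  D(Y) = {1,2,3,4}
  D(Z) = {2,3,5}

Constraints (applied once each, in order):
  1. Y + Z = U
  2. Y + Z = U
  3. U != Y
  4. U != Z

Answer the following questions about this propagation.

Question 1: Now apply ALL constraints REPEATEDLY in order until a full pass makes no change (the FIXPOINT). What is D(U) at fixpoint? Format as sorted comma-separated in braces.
Answer: {3,4,5}

Derivation:
pass 0 (initial): D(U)={1,3,4,5}
pass 1: U {1,3,4,5}->{3,4,5}; Y {1,2,3,4}->{1,2,3}; Z {2,3,5}->{2,3}
pass 2: no change
Fixpoint after 2 passes: D(U) = {3,4,5}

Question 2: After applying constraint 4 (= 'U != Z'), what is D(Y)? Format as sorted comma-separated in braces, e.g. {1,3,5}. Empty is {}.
Constraint 1 (Y + Z = U) on D(Y)={1,2,3,4} D(Z)={2,3,5} D(U)={1,3,4,5}: Y {1,2,3,4}->{1,2,3}; Z {2,3,5}->{2,3}; U {1,3,4,5}->{3,4,5}
Constraint 2 (Y + Z = U) on D(Y)={1,2,3} D(Z)={2,3} D(U)={3,4,5}: no change
Constraint 3 (U != Y) on D(U)={3,4,5} D(Y)={1,2,3}: no change
Constraint 4 (U != Z) on D(U)={3,4,5} D(Z)={2,3}: no change
So after constraint 4: D(Y) = {1,2,3}

Answer: {1,2,3}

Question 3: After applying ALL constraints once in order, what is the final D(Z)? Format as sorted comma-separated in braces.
Constraint 1 (Y + Z = U) on D(Y)={1,2,3,4} D(Z)={2,3,5} D(U)={1,3,4,5}: Y {1,2,3,4}->{1,2,3}; Z {2,3,5}->{2,3}; U {1,3,4,5}->{3,4,5}
Constraint 2 (Y + Z = U) on D(Y)={1,2,3} D(Z)={2,3} D(U)={3,4,5}: no change
Constraint 3 (U != Y) on D(U)={3,4,5} D(Y)={1,2,3}: no change
Constraint 4 (U != Z) on D(U)={3,4,5} D(Z)={2,3}: no change
So after all 4 constraints: D(Z) = {2,3}

Answer: {2,3}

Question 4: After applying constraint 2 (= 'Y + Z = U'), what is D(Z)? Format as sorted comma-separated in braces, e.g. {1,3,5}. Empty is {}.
Answer: {2,3}

Derivation:
Constraint 1 (Y + Z = U) on D(Y)={1,2,3,4} D(Z)={2,3,5} D(U)={1,3,4,5}: Y {1,2,3,4}->{1,2,3}; Z {2,3,5}->{2,3}; U {1,3,4,5}->{3,4,5}
Constraint 2 (Y + Z = U) on D(Y)={1,2,3} D(Z)={2,3} D(U)={3,4,5}: no change
So after constraint 2: D(Z) = {2,3}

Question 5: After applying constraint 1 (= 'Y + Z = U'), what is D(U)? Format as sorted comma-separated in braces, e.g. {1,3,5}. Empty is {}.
Answer: {3,4,5}

Derivation:
Constraint 1 (Y + Z = U) on D(Y)={1,2,3,4} D(Z)={2,3,5} D(U)={1,3,4,5}: Y {1,2,3,4}->{1,2,3}; Z {2,3,5}->{2,3}; U {1,3,4,5}->{3,4,5}
So after constraint 1: D(U) = {3,4,5}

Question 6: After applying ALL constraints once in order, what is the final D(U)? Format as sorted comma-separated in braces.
Answer: {3,4,5}

Derivation:
Constraint 1 (Y + Z = U) on D(Y)={1,2,3,4} D(Z)={2,3,5} D(U)={1,3,4,5}: Y {1,2,3,4}->{1,2,3}; Z {2,3,5}->{2,3}; U {1,3,4,5}->{3,4,5}
Constraint 2 (Y + Z = U) on D(Y)={1,2,3} D(Z)={2,3} D(U)={3,4,5}: no change
Constraint 3 (U != Y) on D(U)={3,4,5} D(Y)={1,2,3}: no change
Constraint 4 (U != Z) on D(U)={3,4,5} D(Z)={2,3}: no change
So after all 4 constraints: D(U) = {3,4,5}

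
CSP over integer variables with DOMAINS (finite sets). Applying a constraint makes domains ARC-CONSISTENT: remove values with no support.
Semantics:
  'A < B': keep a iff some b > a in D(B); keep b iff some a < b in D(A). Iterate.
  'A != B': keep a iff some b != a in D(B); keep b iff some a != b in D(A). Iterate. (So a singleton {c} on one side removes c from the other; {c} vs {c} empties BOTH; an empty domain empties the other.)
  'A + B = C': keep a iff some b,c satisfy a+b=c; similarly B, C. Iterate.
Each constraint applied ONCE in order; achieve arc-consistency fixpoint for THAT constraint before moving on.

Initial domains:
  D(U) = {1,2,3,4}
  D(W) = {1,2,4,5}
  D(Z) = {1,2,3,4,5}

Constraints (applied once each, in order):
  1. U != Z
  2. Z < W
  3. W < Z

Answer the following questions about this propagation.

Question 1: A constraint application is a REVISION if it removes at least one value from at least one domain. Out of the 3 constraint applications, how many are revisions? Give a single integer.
Constraint 1 (U != Z) on D(U)={1,2,3,4} D(Z)={1,2,3,4,5}: no change => not a revision
Constraint 2 (Z < W) on D(Z)={1,2,3,4,5} D(W)={1,2,4,5}: Z {1,2,3,4,5}->{1,2,3,4}; W {1,2,4,5}->{2,4,5} => REVISION
Constraint 3 (W < Z) on D(W)={2,4,5} D(Z)={1,2,3,4}: W {2,4,5}->{2}; Z {1,2,3,4}->{3,4} => REVISION
Total revisions = 2

Answer: 2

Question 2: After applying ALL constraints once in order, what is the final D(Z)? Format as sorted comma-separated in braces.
Constraint 1 (U != Z) on D(U)={1,2,3,4} D(Z)={1,2,3,4,5}: no change
Constraint 2 (Z < W) on D(Z)={1,2,3,4,5} D(W)={1,2,4,5}: Z {1,2,3,4,5}->{1,2,3,4}; W {1,2,4,5}->{2,4,5}
Constraint 3 (W < Z) on D(W)={2,4,5} D(Z)={1,2,3,4}: W {2,4,5}->{2}; Z {1,2,3,4}->{3,4}
So after all 3 constraints: D(Z) = {3,4}

Answer: {3,4}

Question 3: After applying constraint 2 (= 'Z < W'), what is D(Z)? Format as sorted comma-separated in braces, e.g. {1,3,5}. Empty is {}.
Constraint 1 (U != Z) on D(U)={1,2,3,4} D(Z)={1,2,3,4,5}: no change
Constraint 2 (Z < W) on D(Z)={1,2,3,4,5} D(W)={1,2,4,5}: Z {1,2,3,4,5}->{1,2,3,4}; W {1,2,4,5}->{2,4,5}
So after constraint 2: D(Z) = {1,2,3,4}

Answer: {1,2,3,4}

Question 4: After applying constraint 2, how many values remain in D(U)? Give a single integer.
Answer: 4

Derivation:
Constraint 1 (U != Z) on D(U)={1,2,3,4} D(Z)={1,2,3,4,5}: no change
Constraint 2 (Z < W) on D(Z)={1,2,3,4,5} D(W)={1,2,4,5}: Z {1,2,3,4,5}->{1,2,3,4}; W {1,2,4,5}->{2,4,5}
So after constraint 2: D(U)={1,2,3,4}, size = 4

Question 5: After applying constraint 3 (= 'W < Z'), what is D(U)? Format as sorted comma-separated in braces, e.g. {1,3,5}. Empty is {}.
Answer: {1,2,3,4}

Derivation:
Constraint 1 (U != Z) on D(U)={1,2,3,4} D(Z)={1,2,3,4,5}: no change
Constraint 2 (Z < W) on D(Z)={1,2,3,4,5} D(W)={1,2,4,5}: Z {1,2,3,4,5}->{1,2,3,4}; W {1,2,4,5}->{2,4,5}
Constraint 3 (W < Z) on D(W)={2,4,5} D(Z)={1,2,3,4}: W {2,4,5}->{2}; Z {1,2,3,4}->{3,4}
So after constraint 3: D(U) = {1,2,3,4}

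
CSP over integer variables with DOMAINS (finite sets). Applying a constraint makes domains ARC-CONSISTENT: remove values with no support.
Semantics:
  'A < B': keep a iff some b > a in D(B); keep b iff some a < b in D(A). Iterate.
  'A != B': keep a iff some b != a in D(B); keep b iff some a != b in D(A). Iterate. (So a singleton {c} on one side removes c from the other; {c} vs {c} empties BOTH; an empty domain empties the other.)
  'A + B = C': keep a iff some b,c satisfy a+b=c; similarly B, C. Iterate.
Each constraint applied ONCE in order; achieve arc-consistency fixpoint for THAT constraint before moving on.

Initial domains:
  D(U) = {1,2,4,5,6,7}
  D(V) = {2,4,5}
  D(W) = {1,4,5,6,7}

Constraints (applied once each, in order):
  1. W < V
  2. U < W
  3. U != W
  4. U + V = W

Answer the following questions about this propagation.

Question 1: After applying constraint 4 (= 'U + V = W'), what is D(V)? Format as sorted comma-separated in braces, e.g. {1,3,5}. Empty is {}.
Answer: {2}

Derivation:
Constraint 1 (W < V) on D(W)={1,4,5,6,7} D(V)={2,4,5}: W {1,4,5,6,7}->{1,4}
Constraint 2 (U < W) on D(U)={1,2,4,5,6,7} D(W)={1,4}: U {1,2,4,5,6,7}->{1,2}; W {1,4}->{4}
Constraint 3 (U != W) on D(U)={1,2} D(W)={4}: no change
Constraint 4 (U + V = W) on D(U)={1,2} D(V)={2,4,5} D(W)={4}: U {1,2}->{2}; V {2,4,5}->{2}
So after constraint 4: D(V) = {2}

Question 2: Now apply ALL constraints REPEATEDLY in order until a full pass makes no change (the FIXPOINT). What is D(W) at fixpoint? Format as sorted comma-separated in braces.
Answer: {}

Derivation:
pass 0 (initial): D(W)={1,4,5,6,7}
pass 1: U {1,2,4,5,6,7}->{2}; V {2,4,5}->{2}; W {1,4,5,6,7}->{4}
pass 2: U {2}->{}; V {2}->{}; W {4}->{}
pass 3: no change
Fixpoint after 3 passes: D(W) = {}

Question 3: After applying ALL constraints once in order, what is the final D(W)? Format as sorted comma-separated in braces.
Constraint 1 (W < V) on D(W)={1,4,5,6,7} D(V)={2,4,5}: W {1,4,5,6,7}->{1,4}
Constraint 2 (U < W) on D(U)={1,2,4,5,6,7} D(W)={1,4}: U {1,2,4,5,6,7}->{1,2}; W {1,4}->{4}
Constraint 3 (U != W) on D(U)={1,2} D(W)={4}: no change
Constraint 4 (U + V = W) on D(U)={1,2} D(V)={2,4,5} D(W)={4}: U {1,2}->{2}; V {2,4,5}->{2}
So after all 4 constraints: D(W) = {4}

Answer: {4}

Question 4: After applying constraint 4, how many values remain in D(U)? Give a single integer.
Answer: 1

Derivation:
Constraint 1 (W < V) on D(W)={1,4,5,6,7} D(V)={2,4,5}: W {1,4,5,6,7}->{1,4}
Constraint 2 (U < W) on D(U)={1,2,4,5,6,7} D(W)={1,4}: U {1,2,4,5,6,7}->{1,2}; W {1,4}->{4}
Constraint 3 (U != W) on D(U)={1,2} D(W)={4}: no change
Constraint 4 (U + V = W) on D(U)={1,2} D(V)={2,4,5} D(W)={4}: U {1,2}->{2}; V {2,4,5}->{2}
So after constraint 4: D(U)={2}, size = 1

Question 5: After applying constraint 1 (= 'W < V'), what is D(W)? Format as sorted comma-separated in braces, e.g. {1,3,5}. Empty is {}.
Answer: {1,4}

Derivation:
Constraint 1 (W < V) on D(W)={1,4,5,6,7} D(V)={2,4,5}: W {1,4,5,6,7}->{1,4}
So after constraint 1: D(W) = {1,4}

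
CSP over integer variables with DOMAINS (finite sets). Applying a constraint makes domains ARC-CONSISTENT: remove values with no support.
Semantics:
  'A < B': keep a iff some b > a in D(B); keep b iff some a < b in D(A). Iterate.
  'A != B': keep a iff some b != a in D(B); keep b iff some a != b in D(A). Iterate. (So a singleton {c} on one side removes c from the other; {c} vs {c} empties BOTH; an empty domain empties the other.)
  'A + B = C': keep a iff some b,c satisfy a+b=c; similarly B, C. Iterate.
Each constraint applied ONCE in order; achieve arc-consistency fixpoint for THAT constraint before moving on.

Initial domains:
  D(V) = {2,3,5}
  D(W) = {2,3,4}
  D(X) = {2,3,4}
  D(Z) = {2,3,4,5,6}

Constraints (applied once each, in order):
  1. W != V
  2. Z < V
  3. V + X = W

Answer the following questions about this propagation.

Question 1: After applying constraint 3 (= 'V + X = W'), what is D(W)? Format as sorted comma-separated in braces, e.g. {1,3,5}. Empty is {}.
Answer: {}

Derivation:
Constraint 1 (W != V) on D(W)={2,3,4} D(V)={2,3,5}: no change
Constraint 2 (Z < V) on D(Z)={2,3,4,5,6} D(V)={2,3,5}: Z {2,3,4,5,6}->{2,3,4}; V {2,3,5}->{3,5}
Constraint 3 (V + X = W) on D(V)={3,5} D(X)={2,3,4} D(W)={2,3,4}: V {3,5}->{}; X {2,3,4}->{}; W {2,3,4}->{}
So after constraint 3: D(W) = {}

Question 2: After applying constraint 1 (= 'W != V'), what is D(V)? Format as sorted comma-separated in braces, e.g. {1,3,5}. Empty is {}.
Answer: {2,3,5}

Derivation:
Constraint 1 (W != V) on D(W)={2,3,4} D(V)={2,3,5}: no change
So after constraint 1: D(V) = {2,3,5}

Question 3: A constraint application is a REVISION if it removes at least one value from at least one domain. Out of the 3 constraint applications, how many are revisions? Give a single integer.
Answer: 2

Derivation:
Constraint 1 (W != V) on D(W)={2,3,4} D(V)={2,3,5}: no change => not a revision
Constraint 2 (Z < V) on D(Z)={2,3,4,5,6} D(V)={2,3,5}: Z {2,3,4,5,6}->{2,3,4}; V {2,3,5}->{3,5} => REVISION
Constraint 3 (V + X = W) on D(V)={3,5} D(X)={2,3,4} D(W)={2,3,4}: V {3,5}->{}; X {2,3,4}->{}; W {2,3,4}->{} => REVISION
Total revisions = 2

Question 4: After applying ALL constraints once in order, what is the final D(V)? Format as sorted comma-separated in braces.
Answer: {}

Derivation:
Constraint 1 (W != V) on D(W)={2,3,4} D(V)={2,3,5}: no change
Constraint 2 (Z < V) on D(Z)={2,3,4,5,6} D(V)={2,3,5}: Z {2,3,4,5,6}->{2,3,4}; V {2,3,5}->{3,5}
Constraint 3 (V + X = W) on D(V)={3,5} D(X)={2,3,4} D(W)={2,3,4}: V {3,5}->{}; X {2,3,4}->{}; W {2,3,4}->{}
So after all 3 constraints: D(V) = {}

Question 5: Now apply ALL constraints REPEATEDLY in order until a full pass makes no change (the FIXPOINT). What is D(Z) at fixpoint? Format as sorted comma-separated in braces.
Answer: {}

Derivation:
pass 0 (initial): D(Z)={2,3,4,5,6}
pass 1: V {2,3,5}->{}; W {2,3,4}->{}; X {2,3,4}->{}; Z {2,3,4,5,6}->{2,3,4}
pass 2: Z {2,3,4}->{}
pass 3: no change
Fixpoint after 3 passes: D(Z) = {}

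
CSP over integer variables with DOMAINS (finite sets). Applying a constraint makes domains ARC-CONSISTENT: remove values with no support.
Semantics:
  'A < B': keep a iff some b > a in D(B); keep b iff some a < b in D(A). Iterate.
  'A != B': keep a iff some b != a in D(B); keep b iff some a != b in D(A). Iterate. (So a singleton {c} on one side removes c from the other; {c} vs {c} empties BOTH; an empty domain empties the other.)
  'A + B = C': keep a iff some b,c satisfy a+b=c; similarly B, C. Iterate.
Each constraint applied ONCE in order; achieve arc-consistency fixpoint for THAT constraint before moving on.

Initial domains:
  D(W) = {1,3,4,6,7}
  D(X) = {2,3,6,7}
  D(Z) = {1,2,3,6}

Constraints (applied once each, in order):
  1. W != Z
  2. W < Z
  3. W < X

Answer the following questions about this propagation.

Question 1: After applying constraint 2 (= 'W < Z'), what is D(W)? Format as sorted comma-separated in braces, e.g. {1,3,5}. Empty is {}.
Constraint 1 (W != Z) on D(W)={1,3,4,6,7} D(Z)={1,2,3,6}: no change
Constraint 2 (W < Z) on D(W)={1,3,4,6,7} D(Z)={1,2,3,6}: W {1,3,4,6,7}->{1,3,4}; Z {1,2,3,6}->{2,3,6}
So after constraint 2: D(W) = {1,3,4}

Answer: {1,3,4}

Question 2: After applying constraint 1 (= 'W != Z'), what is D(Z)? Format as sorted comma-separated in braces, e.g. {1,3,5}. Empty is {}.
Constraint 1 (W != Z) on D(W)={1,3,4,6,7} D(Z)={1,2,3,6}: no change
So after constraint 1: D(Z) = {1,2,3,6}

Answer: {1,2,3,6}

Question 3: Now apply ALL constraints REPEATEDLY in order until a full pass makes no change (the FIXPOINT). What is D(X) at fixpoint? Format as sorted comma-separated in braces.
Answer: {2,3,6,7}

Derivation:
pass 0 (initial): D(X)={2,3,6,7}
pass 1: W {1,3,4,6,7}->{1,3,4}; Z {1,2,3,6}->{2,3,6}
pass 2: no change
Fixpoint after 2 passes: D(X) = {2,3,6,7}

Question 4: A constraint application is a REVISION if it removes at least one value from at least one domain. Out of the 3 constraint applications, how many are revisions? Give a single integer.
Answer: 1

Derivation:
Constraint 1 (W != Z) on D(W)={1,3,4,6,7} D(Z)={1,2,3,6}: no change => not a revision
Constraint 2 (W < Z) on D(W)={1,3,4,6,7} D(Z)={1,2,3,6}: W {1,3,4,6,7}->{1,3,4}; Z {1,2,3,6}->{2,3,6} => REVISION
Constraint 3 (W < X) on D(W)={1,3,4} D(X)={2,3,6,7}: no change => not a revision
Total revisions = 1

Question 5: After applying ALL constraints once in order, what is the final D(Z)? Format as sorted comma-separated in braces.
Answer: {2,3,6}

Derivation:
Constraint 1 (W != Z) on D(W)={1,3,4,6,7} D(Z)={1,2,3,6}: no change
Constraint 2 (W < Z) on D(W)={1,3,4,6,7} D(Z)={1,2,3,6}: W {1,3,4,6,7}->{1,3,4}; Z {1,2,3,6}->{2,3,6}
Constraint 3 (W < X) on D(W)={1,3,4} D(X)={2,3,6,7}: no change
So after all 3 constraints: D(Z) = {2,3,6}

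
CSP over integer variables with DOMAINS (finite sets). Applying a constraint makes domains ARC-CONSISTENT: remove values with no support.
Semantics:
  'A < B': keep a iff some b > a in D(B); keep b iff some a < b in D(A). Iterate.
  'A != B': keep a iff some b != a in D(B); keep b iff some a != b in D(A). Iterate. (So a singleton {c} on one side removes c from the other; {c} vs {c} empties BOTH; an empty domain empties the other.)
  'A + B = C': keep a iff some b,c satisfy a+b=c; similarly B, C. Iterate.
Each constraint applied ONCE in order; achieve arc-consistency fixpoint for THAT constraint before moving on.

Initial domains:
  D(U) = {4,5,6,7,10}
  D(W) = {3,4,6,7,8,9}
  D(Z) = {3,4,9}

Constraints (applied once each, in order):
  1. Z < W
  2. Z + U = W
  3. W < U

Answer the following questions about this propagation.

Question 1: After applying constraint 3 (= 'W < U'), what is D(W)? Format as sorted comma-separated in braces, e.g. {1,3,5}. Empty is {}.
Answer: {}

Derivation:
Constraint 1 (Z < W) on D(Z)={3,4,9} D(W)={3,4,6,7,8,9}: Z {3,4,9}->{3,4}; W {3,4,6,7,8,9}->{4,6,7,8,9}
Constraint 2 (Z + U = W) on D(Z)={3,4} D(U)={4,5,6,7,10} D(W)={4,6,7,8,9}: U {4,5,6,7,10}->{4,5,6}; W {4,6,7,8,9}->{7,8,9}
Constraint 3 (W < U) on D(W)={7,8,9} D(U)={4,5,6}: W {7,8,9}->{}; U {4,5,6}->{}
So after constraint 3: D(W) = {}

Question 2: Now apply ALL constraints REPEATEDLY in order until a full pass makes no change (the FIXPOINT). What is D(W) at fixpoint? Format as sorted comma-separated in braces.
pass 0 (initial): D(W)={3,4,6,7,8,9}
pass 1: U {4,5,6,7,10}->{}; W {3,4,6,7,8,9}->{}; Z {3,4,9}->{3,4}
pass 2: Z {3,4}->{}
pass 3: no change
Fixpoint after 3 passes: D(W) = {}

Answer: {}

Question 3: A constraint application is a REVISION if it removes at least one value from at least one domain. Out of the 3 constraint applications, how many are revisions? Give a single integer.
Answer: 3

Derivation:
Constraint 1 (Z < W) on D(Z)={3,4,9} D(W)={3,4,6,7,8,9}: Z {3,4,9}->{3,4}; W {3,4,6,7,8,9}->{4,6,7,8,9} => REVISION
Constraint 2 (Z + U = W) on D(Z)={3,4} D(U)={4,5,6,7,10} D(W)={4,6,7,8,9}: U {4,5,6,7,10}->{4,5,6}; W {4,6,7,8,9}->{7,8,9} => REVISION
Constraint 3 (W < U) on D(W)={7,8,9} D(U)={4,5,6}: W {7,8,9}->{}; U {4,5,6}->{} => REVISION
Total revisions = 3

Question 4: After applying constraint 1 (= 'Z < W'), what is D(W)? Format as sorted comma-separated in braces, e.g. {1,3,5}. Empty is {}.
Constraint 1 (Z < W) on D(Z)={3,4,9} D(W)={3,4,6,7,8,9}: Z {3,4,9}->{3,4}; W {3,4,6,7,8,9}->{4,6,7,8,9}
So after constraint 1: D(W) = {4,6,7,8,9}

Answer: {4,6,7,8,9}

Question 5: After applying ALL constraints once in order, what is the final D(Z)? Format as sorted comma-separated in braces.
Answer: {3,4}

Derivation:
Constraint 1 (Z < W) on D(Z)={3,4,9} D(W)={3,4,6,7,8,9}: Z {3,4,9}->{3,4}; W {3,4,6,7,8,9}->{4,6,7,8,9}
Constraint 2 (Z + U = W) on D(Z)={3,4} D(U)={4,5,6,7,10} D(W)={4,6,7,8,9}: U {4,5,6,7,10}->{4,5,6}; W {4,6,7,8,9}->{7,8,9}
Constraint 3 (W < U) on D(W)={7,8,9} D(U)={4,5,6}: W {7,8,9}->{}; U {4,5,6}->{}
So after all 3 constraints: D(Z) = {3,4}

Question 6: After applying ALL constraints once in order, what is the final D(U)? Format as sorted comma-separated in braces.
Constraint 1 (Z < W) on D(Z)={3,4,9} D(W)={3,4,6,7,8,9}: Z {3,4,9}->{3,4}; W {3,4,6,7,8,9}->{4,6,7,8,9}
Constraint 2 (Z + U = W) on D(Z)={3,4} D(U)={4,5,6,7,10} D(W)={4,6,7,8,9}: U {4,5,6,7,10}->{4,5,6}; W {4,6,7,8,9}->{7,8,9}
Constraint 3 (W < U) on D(W)={7,8,9} D(U)={4,5,6}: W {7,8,9}->{}; U {4,5,6}->{}
So after all 3 constraints: D(U) = {}

Answer: {}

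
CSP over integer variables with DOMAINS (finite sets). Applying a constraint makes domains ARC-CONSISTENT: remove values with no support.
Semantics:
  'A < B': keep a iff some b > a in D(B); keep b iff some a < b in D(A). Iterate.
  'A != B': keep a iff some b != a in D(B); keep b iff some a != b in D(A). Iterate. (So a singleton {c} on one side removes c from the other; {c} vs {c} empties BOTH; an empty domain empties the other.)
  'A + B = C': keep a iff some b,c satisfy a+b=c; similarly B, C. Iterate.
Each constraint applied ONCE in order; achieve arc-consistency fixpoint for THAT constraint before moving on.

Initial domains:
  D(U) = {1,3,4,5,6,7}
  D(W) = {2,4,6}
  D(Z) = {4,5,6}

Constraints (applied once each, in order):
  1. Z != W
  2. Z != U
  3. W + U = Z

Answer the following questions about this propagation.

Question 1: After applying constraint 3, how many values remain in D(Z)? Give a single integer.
Constraint 1 (Z != W) on D(Z)={4,5,6} D(W)={2,4,6}: no change
Constraint 2 (Z != U) on D(Z)={4,5,6} D(U)={1,3,4,5,6,7}: no change
Constraint 3 (W + U = Z) on D(W)={2,4,6} D(U)={1,3,4,5,6,7} D(Z)={4,5,6}: W {2,4,6}->{2,4}; U {1,3,4,5,6,7}->{1,3,4}; Z {4,5,6}->{5,6}
So after constraint 3: D(Z)={5,6}, size = 2

Answer: 2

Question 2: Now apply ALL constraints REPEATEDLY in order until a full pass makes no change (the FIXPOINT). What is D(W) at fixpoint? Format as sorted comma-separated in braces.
pass 0 (initial): D(W)={2,4,6}
pass 1: U {1,3,4,5,6,7}->{1,3,4}; W {2,4,6}->{2,4}; Z {4,5,6}->{5,6}
pass 2: no change
Fixpoint after 2 passes: D(W) = {2,4}

Answer: {2,4}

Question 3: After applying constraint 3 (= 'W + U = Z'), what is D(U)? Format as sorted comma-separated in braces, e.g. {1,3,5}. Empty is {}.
Constraint 1 (Z != W) on D(Z)={4,5,6} D(W)={2,4,6}: no change
Constraint 2 (Z != U) on D(Z)={4,5,6} D(U)={1,3,4,5,6,7}: no change
Constraint 3 (W + U = Z) on D(W)={2,4,6} D(U)={1,3,4,5,6,7} D(Z)={4,5,6}: W {2,4,6}->{2,4}; U {1,3,4,5,6,7}->{1,3,4}; Z {4,5,6}->{5,6}
So after constraint 3: D(U) = {1,3,4}

Answer: {1,3,4}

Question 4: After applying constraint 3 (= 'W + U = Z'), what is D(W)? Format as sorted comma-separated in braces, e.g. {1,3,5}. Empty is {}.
Constraint 1 (Z != W) on D(Z)={4,5,6} D(W)={2,4,6}: no change
Constraint 2 (Z != U) on D(Z)={4,5,6} D(U)={1,3,4,5,6,7}: no change
Constraint 3 (W + U = Z) on D(W)={2,4,6} D(U)={1,3,4,5,6,7} D(Z)={4,5,6}: W {2,4,6}->{2,4}; U {1,3,4,5,6,7}->{1,3,4}; Z {4,5,6}->{5,6}
So after constraint 3: D(W) = {2,4}

Answer: {2,4}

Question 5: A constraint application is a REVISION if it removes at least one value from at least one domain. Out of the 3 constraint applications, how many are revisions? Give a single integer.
Constraint 1 (Z != W) on D(Z)={4,5,6} D(W)={2,4,6}: no change => not a revision
Constraint 2 (Z != U) on D(Z)={4,5,6} D(U)={1,3,4,5,6,7}: no change => not a revision
Constraint 3 (W + U = Z) on D(W)={2,4,6} D(U)={1,3,4,5,6,7} D(Z)={4,5,6}: W {2,4,6}->{2,4}; U {1,3,4,5,6,7}->{1,3,4}; Z {4,5,6}->{5,6} => REVISION
Total revisions = 1

Answer: 1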